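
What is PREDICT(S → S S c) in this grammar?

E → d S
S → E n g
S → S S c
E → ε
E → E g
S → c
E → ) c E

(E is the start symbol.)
{ ')', 'c', 'd', 'g', 'n' }

PREDICT(S → S S c) = (FIRST(RHS) \ {ε}) ∪ (FOLLOW(S) if ε ∈ FIRST(RHS), i.e. RHS ⇒* ε)
FIRST(S) = { ')', 'c', 'd', 'g', 'n' }
FIRST(S S c) = { ')', 'c', 'd', 'g', 'n' }
ε ∉ FIRST(S S c), so FOLLOW(S) is not added.
PREDICT(S → S S c) = { ')', 'c', 'd', 'g', 'n' }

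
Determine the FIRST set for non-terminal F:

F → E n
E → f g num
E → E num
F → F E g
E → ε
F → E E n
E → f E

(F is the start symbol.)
To compute FIRST(F), examine every production with F on the left-hand side, reading each right-hand side left to right until a non-nullable symbol is reached.

FIRST sets of the other non-terminals involved (by the same procedure, iterated to a fixed point):
  FIRST(E) = { 'f', 'num', ε }

From F → E n:
  - E is a non-terminal: add FIRST(E) \ {ε} = { 'f', 'num' }
    E is nullable, so continue to the next symbol
  - n is a terminal: add 'n' and stop
From F → F E g:
  - F is the symbol being defined: contributes nothing new
    F is not nullable, so stop
From F → E E n:
  - E is a non-terminal: add FIRST(E) \ {ε} = { 'f', 'num' }
    E is nullable, so continue to the next symbol
  - E is a non-terminal: add FIRST(E) \ {ε} = { 'f', 'num' }
    E is nullable, so continue to the next symbol
  - n is a terminal: add 'n' and stop

Collecting: FIRST(F) = { 'f', 'n', 'num' }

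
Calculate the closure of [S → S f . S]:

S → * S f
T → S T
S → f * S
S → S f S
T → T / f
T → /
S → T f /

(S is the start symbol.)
{ [S → . * S f], [S → . S f S], [S → . T f /], [S → . f * S], [S → S f . S], [T → . /], [T → . S T], [T → . T / f] }

Start with: [S → S f . S]
  [S → S f . S] has the dot before S: add [S → . * S f], [S → . f * S], [S → . S f S], [S → . T f /]
  [S → . T f /] has the dot before T: add [T → . S T], [T → . T / f], [T → . /]
No further items can be added.

CLOSURE = { [S → . * S f], [S → . S f S], [S → . T f /], [S → . f * S], [S → S f . S], [T → . /], [T → . S T], [T → . T / f] }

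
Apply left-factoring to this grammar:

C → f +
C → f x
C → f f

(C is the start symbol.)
C → f C'
C' → +
C' → x
C' → f

Left-factoring transforms A → αβ₁ | αβ₂ into A → αA' and A' → β₁ | β₂
(α is the longest common prefix among the alternatives). Repeat until
no nonterminal has two alternatives with a common prefix.

Round 1: C has alternatives sharing prefix 'f'. Introduce C': C → f C'
  Add: C' → +
  Add: C' → x
  Add: C' → f

No remaining common prefixes — done.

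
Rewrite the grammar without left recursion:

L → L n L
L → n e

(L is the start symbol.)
L → n e L'
L' → n L L'
L' → ε

L is directly left-recursive. The standard transformation for
  A → A α₁ | ... | A α_m | β₁ | ... | β_n
is
  A  → β₁ A' | ... | β_n A'
  A' → α₁ A' | ... | α_m A' | ε

L → n e becomes L → n e L'
L → L n L becomes L' → n L L'
Add L' → ε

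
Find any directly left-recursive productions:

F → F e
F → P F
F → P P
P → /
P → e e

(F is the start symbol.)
Yes, F is left-recursive

Direct left recursion occurs when N → N α for some non-terminal N (the right-hand side begins with the left-hand side itself).

F → F e: LEFT RECURSIVE (starts with F)
F → P F: starts with P
F → P P: starts with P
P → /: starts with '/'
P → e e: starts with e

The grammar has direct left recursion on: F.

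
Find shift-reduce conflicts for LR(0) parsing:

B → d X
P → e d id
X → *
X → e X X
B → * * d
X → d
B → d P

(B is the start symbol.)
Yes — I10: [X → d .] vs [P → e d . id]

A shift-reduce conflict occurs when an LR(0) state has both:
  - a complete (reduce) item [A → α .] (dot at the end), and
  - a shift item [B → β . c γ] (dot before a terminal).

Augment with B' → B and build the canonical LR(0) collection (I0 = CLOSURE({[B' → . B]}), then GOTO on every symbol after a dot until no new states appear). It has 16 states:
  I0: { [B → . * * d], [B → . d P], [B → . d X], [B' → . B] }  — shift
  I1: { [B → * . * d] }  — shift
  I2: { [B' → B .] }  — accept
  I3: { [B → d . P], [B → d . X], [P → . e d id], [X → . *], [X → . d], [X → . e X X] }  — shift
  I4: { [X → * .] }  — reduce
  I5: { [B → d P .] }  — reduce
  I6: { [B → d X .] }  — reduce
  I7: { [X → d .] }  — reduce
  I8: { [P → e . d id], [X → . *], [X → . d], [X → . e X X], [X → e . X X] }  — shift
  I9: { [X → . *], [X → . d], [X → . e X X], [X → e X . X] }  — shift
  I10: { [P → e d . id], [X → d .] }  — shift, reduce
  I11: { [X → . *], [X → . d], [X → . e X X], [X → e . X X] }  — shift
  I12: { [P → e d id .] }  — reduce
  I13: { [X → e X X .] }  — reduce
  I14: { [B → * * . d] }  — shift
  I15: { [B → * * d .] }  — reduce

I10 contains reduce item [X → d .] and shift item [P → e d . id] — shift-reduce conflict.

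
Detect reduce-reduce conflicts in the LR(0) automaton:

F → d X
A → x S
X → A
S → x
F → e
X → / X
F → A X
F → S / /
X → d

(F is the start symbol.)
No reduce-reduce conflicts

Augment with F' → F and build the canonical LR(0) collection (I0 = CLOSURE({[F' → . F]}), then GOTO on every symbol after a dot until no new states appear). It has 18 states:
  I0: { [A → . x S], [F → . A X], [F → . S / /], [F → . d X], [F → . e], [F' → . F], [S → . x] }  — shift
  I1: { [A → . x S], [F → A . X], [X → . / X], [X → . A], [X → . d] }  — shift
  I2: { [F' → F .] }  — accept
  I3: { [F → S . / /] }  — shift
  I4: { [A → . x S], [F → d . X], [X → . / X], [X → . A], [X → . d] }  — shift
  I5: { [F → e .] }  — reduce
  I6: { [A → x . S], [S → . x], [S → x .] }  — shift, reduce
  I7: { [A → x S .] }  — reduce
  I8: { [S → x .] }  — reduce
  I9: { [A → . x S], [X → . / X], [X → . A], [X → . d], [X → / . X] }  — shift
  I10: { [X → A .] }  — reduce
  I11: { [F → d X .] }  — reduce
  I12: { [X → d .] }  — reduce
  I13: { [A → x . S], [S → . x] }  — shift
  I14: { [X → / X .] }  — reduce
  I15: { [F → S / . /] }  — shift
  I16: { [F → S / / .] }  — reduce
  I17: { [F → A X .] }  — reduce

No state contains more than one complete item.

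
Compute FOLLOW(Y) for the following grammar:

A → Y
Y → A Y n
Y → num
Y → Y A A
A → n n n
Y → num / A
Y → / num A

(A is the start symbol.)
{ $, '/', 'n', 'num' }

To compute FOLLOW(Y), find every occurrence of Y on a right-hand side N → α Y β: add FIRST(β) \ {ε}, and if β is empty or nullable also add FOLLOW(N). Iterate to a fixed point.

In A → Y: Y is at the end, add FOLLOW(A)
In Y → A Y n: Y is followed by n, add FIRST(n) \ {ε} = { 'n' }
In Y → Y A A: Y is followed by A A, add FIRST(A A) \ {ε} = { '/', 'n', 'num' }

The FOLLOW sets referred to above (computed the same way, to a fixed point):
  FOLLOW(A) = { $, '/', 'n', 'num' }

Taking the union: FOLLOW(Y) = { $, '/', 'n', 'num' }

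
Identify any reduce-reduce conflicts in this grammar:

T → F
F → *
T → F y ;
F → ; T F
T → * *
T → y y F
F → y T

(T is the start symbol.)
A reduce-reduce conflict occurs when an LR(0) state has two complete items [A → α .] and [B → β .] — both call for a reduction, and with no lookahead the parser cannot choose between them.

Augment with T' → T and build the canonical LR(0) collection (I0 = CLOSURE({[T' → . T]}), then GOTO on every symbol after a dot until no new states appear). It has 16 states:
  I0: { [F → . *], [F → . ; T F], [F → . y T], [T → . * *], [T → . F y ;], [T → . F], [T → . y y F], [T' → . T] }  — shift
  I1: { [F → * .], [T → * . *] }  — shift, reduce
  I2: { [F → . *], [F → . ; T F], [F → . y T], [F → ; . T F], [T → . * *], [T → . F y ;], [T → . F], [T → . y y F] }  — shift
  I3: { [T → F . y ;], [T → F .] }  — shift, reduce
  I4: { [T' → T .] }  — accept
  I5: { [F → . *], [F → . ; T F], [F → . y T], [F → y . T], [T → . * *], [T → . F y ;], [T → . F], [T → . y y F], [T → y . y F] }  — shift
  I6: { [F → y T .] }  — reduce
  I7: { [F → . *], [F → . ; T F], [F → . y T], [F → y . T], [T → . * *], [T → . F y ;], [T → . F], [T → . y y F], [T → y . y F], [T → y y . F] }  — shift
  I8: { [T → F . y ;], [T → F .], [T → y y F .] }  — shift, 2 reduces
  I9: { [T → F y . ;] }  — shift
  I10: { [T → F y ; .] }  — reduce
  I11: { [F → . *], [F → . ; T F], [F → . y T], [F → ; T . F] }  — shift
  I12: { [F → * .] }  — reduce
  I13: { [F → ; T F .] }  — reduce
  I14: { [F → . *], [F → . ; T F], [F → . y T], [F → y . T], [T → . * *], [T → . F y ;], [T → . F], [T → . y y F] }  — shift
  I15: { [T → * * .] }  — reduce

I8 contains complete items [T → F .], [T → y y F .] — reduce-reduce conflict.

Answer: Yes — I8: [T → F .] vs [T → y y F .]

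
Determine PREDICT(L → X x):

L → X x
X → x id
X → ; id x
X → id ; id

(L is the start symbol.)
PREDICT(L → X x) = (FIRST(RHS) \ {ε}) ∪ (FOLLOW(L) if ε ∈ FIRST(RHS), i.e. RHS ⇒* ε)
FIRST(X) = { ';', 'id', 'x' }
FIRST(X x) = { ';', 'id', 'x' }
ε ∉ FIRST(X x), so FOLLOW(L) is not added.
PREDICT(L → X x) = { ';', 'id', 'x' }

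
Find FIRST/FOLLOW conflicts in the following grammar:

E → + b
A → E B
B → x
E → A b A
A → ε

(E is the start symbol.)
Yes. A → E B with FOLLOW(A) on { 'b' }

A FIRST/FOLLOW conflict occurs when a non-terminal N has a nullable alternative N → β (β ⇒* ε) and another alternative N → α with FIRST(α) ∩ FOLLOW(N) ≠ ∅: on such a lookahead the parser cannot decide between expanding α and letting N vanish via β.

Nullable non-terminals: A.
FIRST sets used below: FIRST(E) = { '+', 'b' }

A: nullable alternative(s) A → ε; FOLLOW(A) = { $, 'b', 'x' }
  A → E B: FIRST \ {ε} = { '+', 'b' } — overlaps FOLLOW(A) on { 'b' }: CONFLICT
  A → ε: FIRST \ {ε} = { } — this is the only nullable alternative, skip

B, E have no nullable alternative, so no FIRST/FOLLOW check is needed there.

So the grammar has 1 FIRST/FOLLOW conflict (marked CONFLICT above).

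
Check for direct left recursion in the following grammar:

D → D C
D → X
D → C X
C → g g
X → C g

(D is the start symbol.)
Direct left recursion occurs when N → N α for some non-terminal N (the right-hand side begins with the left-hand side itself).

D → D C: LEFT RECURSIVE (starts with D)
D → X: starts with X
D → C X: starts with C
C → g g: starts with g
X → C g: starts with C

The grammar has direct left recursion on: D.

Answer: Yes, D is left-recursive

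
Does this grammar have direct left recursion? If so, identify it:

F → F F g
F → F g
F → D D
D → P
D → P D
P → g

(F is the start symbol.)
Yes, F is left-recursive

F → F F g: LEFT RECURSIVE (starts with F)
F → F g: LEFT RECURSIVE (starts with F)
F → D D: starts with D
D → P: starts with P
D → P D: starts with P
P → g: starts with g

The grammar has direct left recursion on: F.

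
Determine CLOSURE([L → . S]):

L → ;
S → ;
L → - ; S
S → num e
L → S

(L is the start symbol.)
Start with: [L → . S]
  [L → . S] has the dot before S: add [S → . ;], [S → . num e]
No further items can be added.

CLOSURE = { [L → . S], [S → . ;], [S → . num e] }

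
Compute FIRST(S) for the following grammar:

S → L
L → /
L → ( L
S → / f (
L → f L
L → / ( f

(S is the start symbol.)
{ '(', '/', 'f' }

To compute FIRST(S), examine every production with S on the left-hand side, reading each right-hand side left to right until a non-nullable symbol is reached.

FIRST sets of the other non-terminals involved (by the same procedure, iterated to a fixed point):
  FIRST(L) = { '(', '/', 'f' }

From S → L:
  - L is a non-terminal: add FIRST(L) \ {ε} = { '(', '/', 'f' }
    L is not nullable, so stop
From S → / f (:
  - '/' is a terminal: add '/' and stop

Collecting: FIRST(S) = { '(', '/', 'f' }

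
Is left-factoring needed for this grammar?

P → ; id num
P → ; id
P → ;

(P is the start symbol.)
Yes, P has productions with common prefix ';'

Left-factoring is needed when two productions for the same non-terminal
share a common prefix on the right-hand side.

Productions for P:
  P → ; id num
  P → ; id
  P → ;

Found common prefix ';' in productions for P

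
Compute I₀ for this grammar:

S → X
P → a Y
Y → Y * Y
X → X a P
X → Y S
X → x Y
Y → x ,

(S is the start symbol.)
{ [S → . X], [S' → . S], [X → . X a P], [X → . Y S], [X → . x Y], [Y → . Y * Y], [Y → . x ,] }

First, augment the grammar with S' → S
I₀ = CLOSURE({ [S' → . S] }):
  [S' → . S] has the dot before S: add [S → . X]
  [S → . X] has the dot before X: add [X → . X a P], [X → . Y S], [X → . x Y]
  [X → . Y S] has the dot before Y: add [Y → . Y * Y], [Y → . x ,]
No further items can be added.

I₀ = { [S → . X], [S' → . S], [X → . X a P], [X → . Y S], [X → . x Y], [Y → . Y * Y], [Y → . x ,] }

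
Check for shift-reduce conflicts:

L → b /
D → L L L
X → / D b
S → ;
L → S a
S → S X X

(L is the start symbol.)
No shift-reduce conflicts

Augment with L' → L and build the canonical LR(0) collection (I0 = CLOSURE({[L' → . L]}), then GOTO on every symbol after a dot until no new states appear). It has 15 states:
  I0: { [L → . S a], [L → . b /], [L' → . L], [S → . ;], [S → . S X X] }  — shift
  I1: { [S → ; .] }  — reduce
  I2: { [L' → L .] }  — accept
  I3: { [L → S . a], [S → S . X X], [X → . / D b] }  — shift
  I4: { [L → b . /] }  — shift
  I5: { [L → b / .] }  — reduce
  I6: { [D → . L L L], [L → . S a], [L → . b /], [S → . ;], [S → . S X X], [X → / . D b] }  — shift
  I7: { [S → S X . X], [X → . / D b] }  — shift
  I8: { [L → S a .] }  — reduce
  I9: { [S → S X X .] }  — reduce
  I10: { [X → / D . b] }  — shift
  I11: { [D → L . L L], [L → . S a], [L → . b /], [S → . ;], [S → . S X X] }  — shift
  I12: { [D → L L . L], [L → . S a], [L → . b /], [S → . ;], [S → . S X X] }  — shift
  I13: { [D → L L L .] }  — reduce
  I14: { [X → / D b .] }  — reduce

No state contains both a complete item and a shift item.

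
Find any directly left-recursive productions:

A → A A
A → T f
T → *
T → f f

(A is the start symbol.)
Direct left recursion occurs when N → N α for some non-terminal N (the right-hand side begins with the left-hand side itself).

A → A A: LEFT RECURSIVE (starts with A)
A → T f: starts with T
T → *: starts with '*'
T → f f: starts with f

The grammar has direct left recursion on: A.

Answer: Yes, A is left-recursive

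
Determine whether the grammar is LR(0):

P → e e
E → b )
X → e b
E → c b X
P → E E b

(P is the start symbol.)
Yes, the grammar is LR(0)

Augment with P' → P and build the canonical LR(0) collection (I0 = CLOSURE({[P' → . P]}), then GOTO on every symbol after a dot until no new states appear). It has 14 states:
  I0: { [E → . b )], [E → . c b X], [P → . E E b], [P → . e e], [P' → . P] }  — shift
  I1: { [E → . b )], [E → . c b X], [P → E . E b] }  — shift
  I2: { [P' → P .] }  — accept
  I3: { [E → b . )] }  — shift
  I4: { [E → c . b X] }  — shift
  I5: { [P → e . e] }  — shift
  I6: { [P → e e .] }  — reduce
  I7: { [E → c b . X], [X → . e b] }  — shift
  I8: { [E → c b X .] }  — reduce
  I9: { [X → e . b] }  — shift
  I10: { [X → e b .] }  — reduce
  I11: { [E → b ) .] }  — reduce
  I12: { [P → E E . b] }  — shift
  I13: { [P → E E b .] }  — reduce

Every state is either a pure shift/goto state or contains exactly one complete item and nothing to shift — no conflicts. The grammar is LR(0).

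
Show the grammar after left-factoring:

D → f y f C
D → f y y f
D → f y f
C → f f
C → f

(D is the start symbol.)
Left-factoring transforms A → αβ₁ | αβ₂ into A → αA' and A' → β₁ | β₂
(α is the longest common prefix among the alternatives). Repeat until
no nonterminal has two alternatives with a common prefix.

Round 1: D has alternatives sharing prefix 'f y'. Introduce D': D → f y D'
  Add: D' → f C
  Add: D' → y f
  Add: D' → f

Round 2: D' has alternatives sharing prefix 'f'. Introduce D'': D' → f D''
  Add: D'' → C
  Add: D'' → ε

Round 3: C has alternatives sharing prefix 'f'. Introduce C': C → f C'
  Add: C' → f
  Add: C' → ε

No remaining common prefixes — done.

Resulting grammar:
D → f y D'
D' → f D''
D'' → C
D'' → ε
D' → y f
C → f C'
C' → f
C' → ε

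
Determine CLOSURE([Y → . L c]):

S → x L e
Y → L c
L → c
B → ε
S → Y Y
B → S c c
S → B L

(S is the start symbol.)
{ [L → . c], [Y → . L c] }

To compute CLOSURE, for each item [A → α.Bβ] where B is a non-terminal, add [B → .γ] for all productions B → γ; repeat for the newly added items until nothing changes.

Start with: [Y → . L c]
  [Y → . L c] has the dot before L: add [L → . c]
No further items can be added.

CLOSURE = { [L → . c], [Y → . L c] }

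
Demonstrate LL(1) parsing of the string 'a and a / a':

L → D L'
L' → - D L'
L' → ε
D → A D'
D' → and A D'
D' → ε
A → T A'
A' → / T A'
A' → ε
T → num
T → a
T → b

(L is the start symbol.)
Stack is shown with the top on the left.

Stack           Input          Action
-------------------------------------
L $             a and a / a $  output L → D L'
D L' $          a and a / a $  output D → A D'
A D' L' $       a and a / a $  output A → T A'
T A' D' L' $    a and a / a $  output T → a
a A' D' L' $    a and a / a $  match 'a'
A' D' L' $      and a / a $    output A' → ε
D' L' $         and a / a $    output D' → and A D'
and A D' L' $   and a / a $    match 'and'
A D' L' $       a / a $        output A → T A'
T A' D' L' $    a / a $        output T → a
a A' D' L' $    a / a $        match 'a'
A' D' L' $      / a $          output A' → / T A'
/ T A' D' L' $  / a $          match '/'
T A' D' L' $    a $            output T → a
a A' D' L' $    a $            match 'a'
A' D' L' $      $              output A' → ε
D' L' $         $              output D' → ε
L' $            $              output L' → ε
$               $              accept

The string is accepted.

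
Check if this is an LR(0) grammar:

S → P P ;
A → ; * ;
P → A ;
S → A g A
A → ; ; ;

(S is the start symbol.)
A grammar is LR(0) if no state in the canonical LR(0) collection has:
  - both a shift item (dot before a terminal) and a complete item (shift-reduce conflict), or
  - two or more complete items (reduce-reduce conflict; the accept item [S' → S .] counts as a complete item here).

Augment with S' → S and build the canonical LR(0) collection (I0 = CLOSURE({[S' → . S]}), then GOTO on every symbol after a dot until no new states appear). It has 15 states:
  I0: { [A → . ; * ;], [A → . ; ; ;], [P → . A ;], [S → . A g A], [S → . P P ;], [S' → . S] }  — shift
  I1: { [A → ; . * ;], [A → ; . ; ;] }  — shift
  I2: { [P → A . ;], [S → A . g A] }  — shift
  I3: { [A → . ; * ;], [A → . ; ; ;], [P → . A ;], [S → P . P ;] }  — shift
  I4: { [S' → S .] }  — accept
  I5: { [P → A . ;] }  — shift
  I6: { [S → P P . ;] }  — shift
  I7: { [S → P P ; .] }  — reduce
  I8: { [P → A ; .] }  — reduce
  I9: { [A → . ; * ;], [A → . ; ; ;], [S → A g . A] }  — shift
  I10: { [S → A g A .] }  — reduce
  I11: { [A → ; * . ;] }  — shift
  I12: { [A → ; ; . ;] }  — shift
  I13: { [A → ; ; ; .] }  — reduce
  I14: { [A → ; * ; .] }  — reduce

Every state is either a pure shift/goto state or contains exactly one complete item and nothing to shift — no conflicts. The grammar is LR(0).

Answer: Yes, the grammar is LR(0)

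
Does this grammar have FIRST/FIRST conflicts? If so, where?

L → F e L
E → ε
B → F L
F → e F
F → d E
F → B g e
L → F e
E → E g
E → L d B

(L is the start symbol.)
FIRST sets of the non-terminals at (or reachable through a nullable prefix from) the front of some alternative:
  FIRST(F) = { 'd', 'e' }
  FIRST(E) = { 'd', 'e', 'g', ε }
  FIRST(L) = { 'd', 'e' }
  FIRST(B) = { 'd', 'e' }

Productions for L:
  L → F e L: FIRST = { 'd', 'e' }
  L → F e: FIRST = { 'd', 'e' }
Productions for E:
  E → ε: FIRST = { ε }
  E → E g: FIRST = { 'd', 'e', 'g' }
  E → L d B: FIRST = { 'd', 'e' }
Productions for F:
  F → e F: FIRST = { 'e' }
  F → d E: FIRST = { 'd' }
  F → B g e: FIRST = { 'd', 'e' }
B has only one production, so no FIRST/FIRST conflict is possible there.

Conflict for L: L → F e L and L → F e
  Overlap: { 'd', 'e' }
Conflict for E: E → E g and E → L d B
  Overlap: { 'd', 'e' }
Conflict for F: F → e F and F → B g e
  Overlap: { 'e' }
Conflict for F: F → d E and F → B g e
  Overlap: { 'd' }

Answer: Yes. L → F e L / L → F e on { 'd', 'e' }; E → E g / E → L d B on { 'd', 'e' }; F → e F / F → B g e on { 'e' }; F → d E / F → B g e on { 'd' }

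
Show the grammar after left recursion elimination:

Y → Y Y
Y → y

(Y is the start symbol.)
Y → y Y'
Y' → Y Y'
Y' → ε

Y is directly left-recursive. The standard transformation for
  A → A α₁ | ... | A α_m | β₁ | ... | β_n
is
  A  → β₁ A' | ... | β_n A'
  A' → α₁ A' | ... | α_m A' | ε

Y → y becomes Y → y Y'
Y → Y Y becomes Y' → Y Y'
Add Y' → ε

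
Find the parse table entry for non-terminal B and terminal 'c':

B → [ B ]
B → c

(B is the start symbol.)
To find M[B, 'c'], we find productions for B where 'c' is in the predict set (PREDICT(N → α) = (FIRST(α) \ {ε}) ∪ (FOLLOW(N) if α ⇒* ε)).

B → [ B ]: PREDICT = { '[' }
B → c: PREDICT = { 'c' }
  'c' is in predict set, so this production goes in M[B, 'c']

M[B, 'c'] = B → c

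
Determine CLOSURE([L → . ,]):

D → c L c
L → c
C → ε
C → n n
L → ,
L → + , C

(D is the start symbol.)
{ [L → . ,] }

To compute CLOSURE, for each item [A → α.Bβ] where B is a non-terminal, add [B → .γ] for all productions B → γ; repeat for the newly added items until nothing changes.

Start with: [L → . ,]
The dot precedes the terminal ',', so nothing is added.

CLOSURE = { [L → . ,] }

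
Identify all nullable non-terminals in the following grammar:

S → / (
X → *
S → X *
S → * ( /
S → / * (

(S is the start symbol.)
None

A non-terminal is nullable if it can derive ε (the empty string): either it has an ε-production, or it has a production whose right-hand side consists entirely of nullable non-terminals.

There are no ε-productions, so no non-terminal can derive ε.
No non-terminals are nullable.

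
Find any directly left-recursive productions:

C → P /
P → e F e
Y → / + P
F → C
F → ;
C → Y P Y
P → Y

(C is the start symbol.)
No direct left recursion

Direct left recursion occurs when N → N α for some non-terminal N (the right-hand side begins with the left-hand side itself).

C → P /: starts with P
P → e F e: starts with e
Y → / + P: starts with '/'
F → C: starts with C
F → ;: starts with ';'
C → Y P Y: starts with Y
P → Y: starts with Y

No direct left recursion found.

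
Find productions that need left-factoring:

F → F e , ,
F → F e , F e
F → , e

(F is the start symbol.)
Yes, F has productions with common prefix 'F e ,'

Left-factoring is needed when two productions for the same non-terminal
share a common prefix on the right-hand side.

Productions for F:
  F → F e , ,
  F → F e , F e
  F → , e

Found common prefix 'F e ,' in productions for F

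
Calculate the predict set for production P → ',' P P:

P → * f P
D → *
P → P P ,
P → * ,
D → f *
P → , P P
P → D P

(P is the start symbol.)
{ ',' }

PREDICT(P → ',' P P) = (FIRST(RHS) \ {ε}) ∪ (FOLLOW(P) if ε ∈ FIRST(RHS), i.e. RHS ⇒* ε)
FIRST(',' P P) = { ',' }
ε ∉ FIRST(',' P P), so FOLLOW(P) is not added.
PREDICT(P → ',' P P) = { ',' }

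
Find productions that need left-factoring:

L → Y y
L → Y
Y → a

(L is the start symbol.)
Left-factoring is needed when two productions for the same non-terminal
share a common prefix on the right-hand side.

Productions for L:
  L → Y y
  L → Y

Found common prefix 'Y' in productions for L

Answer: Yes, L has productions with common prefix 'Y'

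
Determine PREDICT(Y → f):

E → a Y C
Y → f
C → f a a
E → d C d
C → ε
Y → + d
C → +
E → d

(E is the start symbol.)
PREDICT(Y → f) = (FIRST(RHS) \ {ε}) ∪ (FOLLOW(Y) if ε ∈ FIRST(RHS), i.e. RHS ⇒* ε)
FIRST(f) = { 'f' }
ε ∉ FIRST(f), so FOLLOW(Y) is not added.
PREDICT(Y → f) = { 'f' }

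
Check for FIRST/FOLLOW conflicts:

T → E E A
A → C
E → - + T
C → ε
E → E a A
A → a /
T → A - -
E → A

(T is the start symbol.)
Yes. T → A '-' '-' with FOLLOW(T) on { '-', 'a' }; A → a '/' with FOLLOW(A) on { 'a' }; E → '-' '+' T with FOLLOW(E) on { '-' }; E → E a A with FOLLOW(E) on { '-', 'a' }

A FIRST/FOLLOW conflict occurs when a non-terminal N has a nullable alternative N → β (β ⇒* ε) and another alternative N → α with FIRST(α) ∩ FOLLOW(N) ≠ ∅: on such a lookahead the parser cannot decide between expanding α and letting N vanish via β.

Nullable non-terminals: A, C, E, T.
FIRST sets used below: FIRST(C) = { ε }, FIRST(E) = { '-', 'a', ε }, FIRST(A) = { 'a', ε }

A: nullable alternative(s) A → C; FOLLOW(A) = { $, '-', 'a' }
  A → C: FIRST \ {ε} = { } — this is the only nullable alternative, skip
  A → a /: FIRST \ {ε} = { 'a' } — overlaps FOLLOW(A) on { 'a' }: CONFLICT
C has a nullable alternative but only one production, so nothing to check.

E: nullable alternative(s) E → A; FOLLOW(E) = { $, '-', 'a' }
  E → - + T: FIRST \ {ε} = { '-' } — overlaps FOLLOW(E) on { '-' }: CONFLICT
  E → E a A: FIRST \ {ε} = { '-', 'a' } — overlaps FOLLOW(E) on { '-', 'a' }: CONFLICT
  E → A: FIRST \ {ε} = { 'a' } — this is the only nullable alternative, skip

T: nullable alternative(s) T → E E A; FOLLOW(T) = { $, '-', 'a' }
  T → E E A: FIRST \ {ε} = { '-', 'a' } — this is the only nullable alternative, skip
  T → A - -: FIRST \ {ε} = { '-', 'a' } — overlaps FOLLOW(T) on { '-', 'a' }: CONFLICT

So the grammar has 4 FIRST/FOLLOW conflicts (marked CONFLICT above).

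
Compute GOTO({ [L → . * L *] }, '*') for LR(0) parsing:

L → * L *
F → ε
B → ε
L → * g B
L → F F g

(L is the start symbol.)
{ [F → .], [L → * . L *], [L → . * L *], [L → . * g B], [L → . F F g] }

GOTO(I, '*') = CLOSURE({ [A → αX.β] : [A → α.Xβ] ∈ I, X = '*' })

Items with dot before '*', with the dot advanced:
  [L → . * L *] → [L → * . L *]
Closure of the advanced items:
  [L → * . L *] has the dot before L: add [L → . * L *], [L → . * g B], [L → . F F g]
  [L → . F F g] has the dot before F: add [F → .]

GOTO = { [F → .], [L → * . L *], [L → . * L *], [L → . * g B], [L → . F F g] }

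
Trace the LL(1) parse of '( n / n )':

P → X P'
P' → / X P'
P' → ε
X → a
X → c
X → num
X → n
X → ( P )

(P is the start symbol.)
LL(1) parsing maintains a stack (initially the start symbol over $) and the input. At each step: if the stack top is a terminal, match it against the current input token; if it is a non-terminal N, replace it with the RHS of M[N, lookahead] (the unique production whose predict set contains the lookahead).

Stack is shown with the top on the left.

Stack          Input        Action
----------------------------------
P $            ( n / n ) $  output P → X P'
X P' $         ( n / n ) $  output X → ( P )
( P ) P' $     ( n / n ) $  match '('
P ) P' $       n / n ) $    output P → X P'
X P' ) P' $    n / n ) $    output X → n
n P' ) P' $    n / n ) $    match 'n'
P' ) P' $      / n ) $      output P' → / X P'
/ X P' ) P' $  / n ) $      match '/'
X P' ) P' $    n ) $        output X → n
n P' ) P' $    n ) $        match 'n'
P' ) P' $      ) $          output P' → ε
) P' $         ) $          match ')'
P' $           $            output P' → ε
$              $            accept

The string is accepted.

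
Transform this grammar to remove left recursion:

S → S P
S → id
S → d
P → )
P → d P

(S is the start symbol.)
S → id S'
S → d S'
S' → P S'
S' → ε
P → )
P → d P

S is directly left-recursive. The standard transformation for
  A → A α₁ | ... | A α_m | β₁ | ... | β_n
is
  A  → β₁ A' | ... | β_n A'
  A' → α₁ A' | ... | α_m A' | ε

S → id becomes S → id S'
S → d becomes S → d S'
S → S P becomes S' → P S'
Add S' → ε

Productions for other non-terminals are unchanged:
  P → )
  P → d P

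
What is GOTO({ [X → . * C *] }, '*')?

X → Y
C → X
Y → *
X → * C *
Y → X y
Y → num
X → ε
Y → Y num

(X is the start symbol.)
GOTO(I, '*') = CLOSURE({ [A → αX.β] : [A → α.Xβ] ∈ I, X = '*' })

Items with dot before '*', with the dot advanced:
  [X → . * C *] → [X → * . C *]
Closure of the advanced items:
  [X → * . C *] has the dot before C: add [C → . X]
  [C → . X] has the dot before X: add [X → . Y], [X → . * C *], [X → .]
  [X → . Y] has the dot before Y: add [Y → . *], [Y → . X y], [Y → . num], [Y → . Y num]

GOTO = { [C → . X], [X → * . C *], [X → . * C *], [X → . Y], [X → .], [Y → . *], [Y → . X y], [Y → . Y num], [Y → . num] }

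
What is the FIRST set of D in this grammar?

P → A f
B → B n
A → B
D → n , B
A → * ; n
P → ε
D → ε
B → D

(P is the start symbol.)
From D → n , B:
  - n is a terminal: add 'n' and stop
From D → ε:
  - ε-production, so ε ∈ FIRST(D)

Collecting: FIRST(D) = { 'n', ε }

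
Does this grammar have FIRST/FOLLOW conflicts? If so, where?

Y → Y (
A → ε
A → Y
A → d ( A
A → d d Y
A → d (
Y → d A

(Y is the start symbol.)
Nullable non-terminals: A.
FIRST sets used below: FIRST(Y) = { 'd' }

A: nullable alternative(s) A → ε; FOLLOW(A) = { $, '(' }
  A → ε: FIRST \ {ε} = { } — this is the only nullable alternative, skip
  A → Y: FIRST \ {ε} = { 'd' } — disjoint from FOLLOW(A)
  A → d ( A: FIRST \ {ε} = { 'd' } — disjoint from FOLLOW(A)
  A → d d Y: FIRST \ {ε} = { 'd' } — disjoint from FOLLOW(A)
  A → d (: FIRST \ {ε} = { 'd' } — disjoint from FOLLOW(A)

Y has no nullable alternative, so no FIRST/FOLLOW check is needed there.

No FIRST/FOLLOW conflicts found.

Answer: No FIRST/FOLLOW conflicts.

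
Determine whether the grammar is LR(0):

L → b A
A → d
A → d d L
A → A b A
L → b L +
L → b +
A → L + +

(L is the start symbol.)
No. Shift-reduce conflict between [L → b A .] and [A → A . b A]

A grammar is LR(0) if no state in the canonical LR(0) collection has:
  - both a shift item (dot before a terminal) and a complete item (shift-reduce conflict), or
  - two or more complete items (reduce-reduce conflict; the accept item [L' → L .] counts as a complete item here).

Augment with L' → L and build the canonical LR(0) collection (I0 = CLOSURE({[L' → . L]}), then GOTO on every symbol after a dot until no new states appear). It has 15 states:
  I0: { [L → . b +], [L → . b A], [L → . b L +], [L' → . L] }  — shift
  I1: { [L' → L .] }  — accept
  I2: { [A → . A b A], [A → . L + +], [A → . d d L], [A → . d], [L → . b +], [L → . b A], [L → . b L +], [L → b . +], [L → b . A], [L → b . L +] }  — shift
  I3: { [L → b + .] }  — reduce
  I4: { [A → A . b A], [L → b A .] }  — shift, reduce
  I5: { [A → L . + +], [L → b L . +] }  — shift
  I6: { [A → d . d L], [A → d .] }  — shift, reduce
  I7: { [A → d d . L], [L → . b +], [L → . b A], [L → . b L +] }  — shift
  I8: { [A → d d L .] }  — reduce
  I9: { [A → L + . +], [L → b L + .] }  — shift, reduce
  I10: { [A → L + + .] }  — reduce
  I11: { [A → . A b A], [A → . L + +], [A → . d d L], [A → . d], [A → A b . A], [L → . b +], [L → . b A], [L → . b L +] }  — shift
  I12: { [A → A . b A], [A → A b A .] }  — shift, reduce
  I13: { [A → L . + +] }  — shift
  I14: { [A → L + . +] }  — shift

Conflict in state I4:
  Shift-reduce conflict between [L → b A .] and [A → A . b A]
So the grammar is NOT LR(0).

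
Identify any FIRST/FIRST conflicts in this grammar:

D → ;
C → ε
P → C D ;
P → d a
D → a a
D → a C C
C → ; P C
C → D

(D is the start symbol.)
FIRST sets of the non-terminals at (or reachable through a nullable prefix from) the front of some alternative:
  FIRST(D) = { ';', 'a' }
  FIRST(C) = { ';', 'a', ε }

Productions for D:
  D → ;: FIRST = { ';' }
  D → a a: FIRST = { 'a' }
  D → a C C: FIRST = { 'a' }
Productions for C:
  C → ε: FIRST = { ε }
  C → ; P C: FIRST = { ';' }
  C → D: FIRST = { ';', 'a' }
Productions for P:
  P → C D ;: FIRST = { ';', 'a' }
  P → d a: FIRST = { 'd' }

Conflict for D: D → a a and D → a C C
  Overlap: { 'a' }
Conflict for C: C → ; P C and C → D
  Overlap: { ';' }

Answer: Yes. D → a a / D → a C C on { 'a' }; C → ';' P C / C → D on { ';' }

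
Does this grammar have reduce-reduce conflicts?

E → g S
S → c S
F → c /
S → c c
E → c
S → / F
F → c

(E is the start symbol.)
A reduce-reduce conflict occurs when an LR(0) state has two complete items [A → α .] and [B → β .] — both call for a reduction, and with no lookahead the parser cannot choose between them.

Augment with E' → E and build the canonical LR(0) collection (I0 = CLOSURE({[E' → . E]}), then GOTO on every symbol after a dot until no new states appear). It has 12 states:
  I0: { [E → . c], [E → . g S], [E' → . E] }  — shift
  I1: { [E' → E .] }  — accept
  I2: { [E → c .] }  — reduce
  I3: { [E → g . S], [S → . / F], [S → . c S], [S → . c c] }  — shift
  I4: { [F → . c /], [F → . c], [S → / . F] }  — shift
  I5: { [E → g S .] }  — reduce
  I6: { [S → . / F], [S → . c S], [S → . c c], [S → c . S], [S → c . c] }  — shift
  I7: { [S → c S .] }  — reduce
  I8: { [S → . / F], [S → . c S], [S → . c c], [S → c . S], [S → c . c], [S → c c .] }  — shift, reduce
  I9: { [S → / F .] }  — reduce
  I10: { [F → c . /], [F → c .] }  — shift, reduce
  I11: { [F → c / .] }  — reduce

No state contains more than one complete item.

Answer: No reduce-reduce conflicts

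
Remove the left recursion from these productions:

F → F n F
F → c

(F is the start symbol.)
F is directly left-recursive. The standard transformation for
  A → A α₁ | ... | A α_m | β₁ | ... | β_n
is
  A  → β₁ A' | ... | β_n A'
  A' → α₁ A' | ... | α_m A' | ε

F → c becomes F → c F'
F → F n F becomes F' → n F F'
Add F' → ε

Resulting grammar:
F → c F'
F' → n F F'
F' → ε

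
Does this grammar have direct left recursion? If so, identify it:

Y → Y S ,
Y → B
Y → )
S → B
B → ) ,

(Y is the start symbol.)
Y → Y S ,: LEFT RECURSIVE (starts with Y)
Y → B: starts with B
Y → ): starts with ')'
S → B: starts with B
B → ) ,: starts with ')'

The grammar has direct left recursion on: Y.

Answer: Yes, Y is left-recursive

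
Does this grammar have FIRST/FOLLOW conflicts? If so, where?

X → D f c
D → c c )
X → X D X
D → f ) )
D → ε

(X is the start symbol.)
Nullable non-terminals: D.

D: nullable alternative(s) D → ε; FOLLOW(D) = { 'c', 'f' }
  D → c c ): FIRST \ {ε} = { 'c' } — overlaps FOLLOW(D) on { 'c' }: CONFLICT
  D → f ) ): FIRST \ {ε} = { 'f' } — overlaps FOLLOW(D) on { 'f' }: CONFLICT
  D → ε: FIRST \ {ε} = { } — this is the only nullable alternative, skip

X has no nullable alternative, so no FIRST/FOLLOW check is needed there.

So the grammar has 2 FIRST/FOLLOW conflicts (marked CONFLICT above).

Answer: Yes. D → c c ')' with FOLLOW(D) on { 'c' }; D → f ')' ')' with FOLLOW(D) on { 'f' }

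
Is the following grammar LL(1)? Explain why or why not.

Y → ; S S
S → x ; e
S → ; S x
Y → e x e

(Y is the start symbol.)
Yes, the grammar is LL(1).

A grammar is LL(1) if for each non-terminal N with multiple productions, the predict sets of those productions are pairwise disjoint, where PREDICT(N → α) = (FIRST(α) \ {ε}) ∪ (FOLLOW(N) if α ⇒* ε).

For Y:
  PREDICT(Y → ';' S S) = { ';' }
  PREDICT(Y → e x e) = { 'e' }
For S:
  PREDICT(S → x ';' e) = { 'x' }
  PREDICT(S → ';' S x) = { ';' }

All predict sets are disjoint. The grammar IS LL(1).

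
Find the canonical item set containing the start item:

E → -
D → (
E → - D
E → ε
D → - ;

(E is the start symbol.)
{ [E → . - D], [E → . -], [E → .], [E' → . E] }

First, augment the grammar with E' → E
I₀ = CLOSURE({ [E' → . E] }):
  [E' → . E] has the dot before E: add [E → . -], [E → . - D], [E → .]
No further items can be added.

I₀ = { [E → . - D], [E → . -], [E → .], [E' → . E] }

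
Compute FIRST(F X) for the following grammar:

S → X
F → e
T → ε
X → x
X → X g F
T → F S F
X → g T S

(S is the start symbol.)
{ 'e' }

FIRST sets of the non-terminals involved (from the grammar, by fixed-point iteration):
  FIRST(F) = { 'e' }

To compute FIRST(F X), process the symbols left to right:
Symbol F is a non-terminal. Add FIRST(F) \ {ε} = { 'e' }
F is not nullable (ε ∉ FIRST(F)), so stop here.
FIRST(F X) = { 'e' }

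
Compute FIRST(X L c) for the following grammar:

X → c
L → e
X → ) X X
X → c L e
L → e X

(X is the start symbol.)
{ ')', 'c' }

FIRST sets of the non-terminals involved (from the grammar, by fixed-point iteration):
  FIRST(X) = { ')', 'c' }

To compute FIRST(X L c), process the symbols left to right:
Symbol X is a non-terminal. Add FIRST(X) \ {ε} = { ')', 'c' }
X is not nullable (ε ∉ FIRST(X)), so stop here.
FIRST(X L c) = { ')', 'c' }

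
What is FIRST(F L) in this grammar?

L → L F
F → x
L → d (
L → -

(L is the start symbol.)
{ 'x' }

FIRST sets of the non-terminals involved (from the grammar, by fixed-point iteration):
  FIRST(F) = { 'x' }

To compute FIRST(F L), process the symbols left to right:
Symbol F is a non-terminal. Add FIRST(F) \ {ε} = { 'x' }
F is not nullable (ε ∉ FIRST(F)), so stop here.
FIRST(F L) = { 'x' }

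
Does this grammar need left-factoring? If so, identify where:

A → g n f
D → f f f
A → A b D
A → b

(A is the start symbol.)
No, left-factoring is not needed

Left-factoring is needed when two productions for the same non-terminal
share a common prefix on the right-hand side.

Productions for A:
  A → g n f
  A → A b D
  A → b

No common prefixes found.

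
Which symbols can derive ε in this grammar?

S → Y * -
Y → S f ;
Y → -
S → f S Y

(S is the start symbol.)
There are no ε-productions, so no non-terminal can derive ε.
No non-terminals are nullable.

Answer: None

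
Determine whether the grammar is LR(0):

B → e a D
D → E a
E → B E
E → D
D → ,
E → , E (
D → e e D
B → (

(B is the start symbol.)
No. Shift-reduce conflict between [D → , .] and [B → . (]

A grammar is LR(0) if no state in the canonical LR(0) collection has:
  - both a shift item (dot before a terminal) and a complete item (shift-reduce conflict), or
  - two or more complete items (reduce-reduce conflict; the accept item [B' → B .] counts as a complete item here).

Augment with B' → B and build the canonical LR(0) collection (I0 = CLOSURE({[B' → . B]}), then GOTO on every symbol after a dot until no new states appear). It has 17 states:
  I0: { [B → . (], [B → . e a D], [B' → . B] }  — shift
  I1: { [B → ( .] }  — reduce
  I2: { [B' → B .] }  — accept
  I3: { [B → e . a D] }  — shift
  I4: { [B → . (], [B → . e a D], [B → e a . D], [D → . ,], [D → . E a], [D → . e e D], [E → . , E (], [E → . B E], [E → . D] }  — shift
  I5: { [B → . (], [B → . e a D], [D → , .], [D → . ,], [D → . E a], [D → . e e D], [E → , . E (], [E → . , E (], [E → . B E], [E → . D] }  — shift, reduce
  I6: { [B → . (], [B → . e a D], [D → . ,], [D → . E a], [D → . e e D], [E → . , E (], [E → . B E], [E → . D], [E → B . E] }  — shift
  I7: { [B → e a D .], [E → D .] }  — 2 reduces
  I8: { [D → E . a] }  — shift
  I9: { [B → e . a D], [D → e . e D] }  — shift
  I10: { [B → . (], [B → . e a D], [D → . ,], [D → . E a], [D → . e e D], [D → e e . D], [E → . , E (], [E → . B E], [E → . D] }  — shift
  I11: { [D → e e D .], [E → D .] }  — 2 reduces
  I12: { [D → E a .] }  — reduce
  I13: { [E → D .] }  — reduce
  I14: { [D → E . a], [E → B E .] }  — shift, reduce
  I15: { [D → E . a], [E → , E . (] }  — shift
  I16: { [E → , E ( .] }  — reduce

Conflict in state I5:
  Shift-reduce conflict between [D → , .] and [B → . (]
So the grammar is NOT LR(0).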